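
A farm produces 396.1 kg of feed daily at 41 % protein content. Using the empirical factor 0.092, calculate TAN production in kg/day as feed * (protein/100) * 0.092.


Protein in feed = 396.1 * 41/100 = 162.401 kg/day
TAN = protein * 0.092 = 162.401 * 0.092 = 14.940892 kg/day

14.940892 kg/day


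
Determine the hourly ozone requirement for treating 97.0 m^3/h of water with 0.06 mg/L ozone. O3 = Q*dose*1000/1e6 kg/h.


O3 demand (mg/h) = Q * dose * 1000 = 97.0 * 0.06 * 1000 = 5820 mg/h
Convert mg to kg: 5820 / 1e6 = 0.00582 kg/h

0.00582 kg/h


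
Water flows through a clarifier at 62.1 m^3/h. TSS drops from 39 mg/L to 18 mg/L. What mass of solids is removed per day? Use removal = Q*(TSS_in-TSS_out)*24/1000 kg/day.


Concentration drop: TSS_in - TSS_out = 39 - 18 = 21 mg/L
Hourly solids removed = Q * dTSS = 62.1 m^3/h * 21 mg/L = 1304.1 g/h  (m^3/h * mg/L = g/h)
Daily solids removed = 1304.1 * 24 = 31298.4 g/day
Convert g to kg: 31298.4 / 1000 = 31.2984 kg/day

31.2984 kg/day


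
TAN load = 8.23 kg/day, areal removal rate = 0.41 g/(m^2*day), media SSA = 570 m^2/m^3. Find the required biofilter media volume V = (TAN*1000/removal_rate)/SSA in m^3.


A = 8.23*1000 / 0.41 = 20073.171 m^2
V = 20073.171 / 570 = 35.2161

35.2161 m^3


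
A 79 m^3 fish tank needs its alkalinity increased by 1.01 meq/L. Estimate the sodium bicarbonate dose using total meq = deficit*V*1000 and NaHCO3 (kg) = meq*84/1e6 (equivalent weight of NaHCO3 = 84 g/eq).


Tank volume in L = 79 m^3 * 1000 = 79000 L
Total meq required = 1.01 meq/L * 79000 L = 79790 meq
NaHCO3 mass = 79790 meq * 84 mg/meq / 1e6 = 6.70236 kg

6.70236 kg


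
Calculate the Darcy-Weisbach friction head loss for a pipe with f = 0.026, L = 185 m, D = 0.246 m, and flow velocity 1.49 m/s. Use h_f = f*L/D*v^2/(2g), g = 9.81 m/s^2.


v^2 = 1.49^2 = 2.2201 m^2/s^2
L/D = 185/0.246 = 752.03252
h_f = f*(L/D)*v^2/(2g) = 0.026 * 752.03252 * 2.2201 / 19.62 = 2.2125 m

2.2125 m


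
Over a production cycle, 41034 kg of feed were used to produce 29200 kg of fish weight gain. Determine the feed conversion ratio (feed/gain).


FCR = feed consumed / weight gained
FCR = 41034 kg / 29200 kg = 1.40527

1.40527


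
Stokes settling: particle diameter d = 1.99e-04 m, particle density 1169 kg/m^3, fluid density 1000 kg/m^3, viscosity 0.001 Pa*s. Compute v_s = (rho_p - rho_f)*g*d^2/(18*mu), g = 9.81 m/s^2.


Density difference: rho_p - rho_f = 1169 - 1000 = 169 kg/m^3
d^2 = (1.99e-04)^2 = 3.9601e-08 m^2
Numerator = (rho_p - rho_f) * g * d^2 = 169 * 9.81 * 3.9601e-08 = 6.5654102e-05
Denominator = 18 * mu = 18 * 0.001 = 0.018
v_s = 6.5654102e-05 / 0.018 = 0.00364745 m/s
Check: Re = rho_f * v_s * d / mu = 1000 * 0.00364745 * 1.99e-04 / 0.001 = 0.726 < 1, so Stokes' law applies.

0.00364745 m/s


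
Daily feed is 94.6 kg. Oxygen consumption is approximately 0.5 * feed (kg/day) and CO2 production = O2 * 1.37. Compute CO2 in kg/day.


O2 = 94.6 * 0.5 = 47.3
CO2 = 47.3 * 1.37 = 64.801

64.801 kg/day


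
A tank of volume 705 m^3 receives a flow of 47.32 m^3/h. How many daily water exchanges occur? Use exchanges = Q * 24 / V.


Daily flow volume = 47.32 m^3/h * 24 h = 1135.68 m^3/day
Exchanges = daily flow / tank volume = 1135.68 / 705 = 1.61089 exchanges/day

1.61089 exchanges/day


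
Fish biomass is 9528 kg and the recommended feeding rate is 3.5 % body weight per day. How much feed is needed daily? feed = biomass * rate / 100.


Feeding rate fraction = 3.5% / 100 = 0.035
Daily feed = 9528 kg * 0.035 = 333.48 kg/day

333.48 kg/day


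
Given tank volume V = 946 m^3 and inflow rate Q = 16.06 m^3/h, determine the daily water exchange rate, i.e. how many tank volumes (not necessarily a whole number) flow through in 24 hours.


Daily flow volume = 16.06 m^3/h * 24 h = 385.44 m^3/day
Exchanges = daily flow / tank volume = 385.44 / 946 = 0.407442 exchanges/day

0.407442 exchanges/day


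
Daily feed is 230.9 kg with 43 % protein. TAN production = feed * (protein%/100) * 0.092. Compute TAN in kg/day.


Protein in feed = 230.9 * 43/100 = 99.287 kg/day
TAN = protein * 0.092 = 99.287 * 0.092 = 9.134404 kg/day

9.134404 kg/day


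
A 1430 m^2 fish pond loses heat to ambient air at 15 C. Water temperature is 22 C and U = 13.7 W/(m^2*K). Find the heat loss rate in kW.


Temperature difference dT = 22 - 15 = 7 K
Heat loss (W) = U * A * dT = 13.7 * 1430 * 7 = 137137 W
Convert to kW: 137137 / 1000 = 137.137 kW

137.137 kW


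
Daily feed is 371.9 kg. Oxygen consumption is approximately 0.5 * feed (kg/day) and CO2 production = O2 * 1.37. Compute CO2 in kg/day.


O2 = 371.9 * 0.5 = 185.95
CO2 = 185.95 * 1.37 = 254.7515

254.7515 kg/day


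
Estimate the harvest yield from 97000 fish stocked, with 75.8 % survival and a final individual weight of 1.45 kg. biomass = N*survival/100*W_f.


Survivors = 97000 * 75.8/100 = 73526 fish
Harvest biomass = survivors * W_f = 73526 * 1.45 = 106612.7 kg

106612.7 kg


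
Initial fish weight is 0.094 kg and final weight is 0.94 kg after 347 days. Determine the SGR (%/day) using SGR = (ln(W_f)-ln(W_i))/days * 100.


ln(W_f) = ln(0.94) = -0.061875404
ln(W_i) = ln(0.094) = -2.3644605
ln(W_f) - ln(W_i) = -0.061875404 - -2.3644605 = 2.3025851
SGR = 2.3025851 / 347 * 100 = 0.663569 %/day

0.663569 %/day


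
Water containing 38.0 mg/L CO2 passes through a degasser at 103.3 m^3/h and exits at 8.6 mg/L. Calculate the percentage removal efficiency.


CO2_out / CO2_in = 8.6 / 38.0 = 0.22631579
Fraction remaining = 0.22631579
efficiency = (1 - 0.22631579) * 100 = 77.3684 %

77.3684 %


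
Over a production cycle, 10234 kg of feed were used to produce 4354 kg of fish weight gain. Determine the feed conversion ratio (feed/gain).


FCR = feed consumed / weight gained
FCR = 10234 kg / 4354 kg = 2.35048

2.35048


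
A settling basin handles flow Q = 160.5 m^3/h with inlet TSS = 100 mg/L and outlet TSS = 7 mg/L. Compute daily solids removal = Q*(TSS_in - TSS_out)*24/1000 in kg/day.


Concentration drop: TSS_in - TSS_out = 100 - 7 = 93 mg/L
Hourly solids removed = Q * dTSS = 160.5 m^3/h * 93 mg/L = 14926.5 g/h  (m^3/h * mg/L = g/h)
Daily solids removed = 14926.5 * 24 = 358236 g/day
Convert g to kg: 358236 / 1000 = 358.236 kg/day

358.236 kg/day


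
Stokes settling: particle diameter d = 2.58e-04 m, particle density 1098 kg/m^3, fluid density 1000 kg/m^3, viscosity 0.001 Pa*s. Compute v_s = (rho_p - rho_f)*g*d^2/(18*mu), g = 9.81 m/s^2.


Density difference: rho_p - rho_f = 1098 - 1000 = 98 kg/m^3
d^2 = (2.58e-04)^2 = 6.6564e-08 m^2
Numerator = (rho_p - rho_f) * g * d^2 = 98 * 9.81 * 6.6564e-08 = 6.3993298e-05
Denominator = 18 * mu = 18 * 0.001 = 0.018
v_s = 6.3993298e-05 / 0.018 = 0.00355518 m/s
Check: Re = rho_f * v_s * d / mu = 1000 * 0.00355518 * 2.58e-04 / 0.001 = 0.917 < 1, so Stokes' law applies.

0.00355518 m/s


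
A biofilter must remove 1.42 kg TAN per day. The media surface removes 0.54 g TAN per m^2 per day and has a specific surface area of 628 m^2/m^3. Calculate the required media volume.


A = 1.42*1000 / 0.54 = 2629.6296 m^2
V = 2629.6296 / 628 = 4.18731

4.18731 m^3


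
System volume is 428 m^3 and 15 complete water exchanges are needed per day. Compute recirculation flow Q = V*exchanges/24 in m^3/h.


Daily recirculation volume = 428 m^3 * 15 = 6420 m^3/day
Flow rate Q = daily volume / 24 h = 6420 / 24 = 267.5 m^3/h

267.5 m^3/h


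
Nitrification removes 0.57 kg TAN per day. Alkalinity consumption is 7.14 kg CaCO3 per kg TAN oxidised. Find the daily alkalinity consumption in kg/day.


Alkalinity factor: 7.14 kg CaCO3 consumed per kg TAN nitrified
alk = 0.57 kg TAN * 7.14 = 4.0698 kg CaCO3/day

4.0698 kg CaCO3/day


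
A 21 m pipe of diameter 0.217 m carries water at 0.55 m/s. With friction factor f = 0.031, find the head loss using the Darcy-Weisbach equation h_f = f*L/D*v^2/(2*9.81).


v^2 = 0.55^2 = 0.3025 m^2/s^2
L/D = 21/0.217 = 96.774194
h_f = f*(L/D)*v^2/(2g) = 0.031 * 96.774194 * 0.3025 / 19.62 = 0.0462538 m

0.0462538 m


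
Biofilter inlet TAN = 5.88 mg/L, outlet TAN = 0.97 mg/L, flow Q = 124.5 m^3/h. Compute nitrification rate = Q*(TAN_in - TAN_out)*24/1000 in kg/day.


Concentration drop: TAN_in - TAN_out = 5.88 - 0.97 = 4.91 mg/L
Hourly TAN removed = Q * dTAN = 124.5 m^3/h * 4.91 mg/L = 611.295 g/h  (m^3/h * mg/L = g/h)
Daily TAN removed = 611.295 * 24 = 14671.08 g/day
Convert to kg/day: 14671.08 / 1000 = 14.67108 kg/day

14.67108 kg/day


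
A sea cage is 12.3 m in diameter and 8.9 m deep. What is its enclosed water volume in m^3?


r = d/2 = 12.3/2 = 6.15 m
Base area = pi*r^2 = pi*6.15^2 = 118.82289 m^2
Volume = 118.82289 * 8.9 = 1057.52 m^3

1057.52 m^3


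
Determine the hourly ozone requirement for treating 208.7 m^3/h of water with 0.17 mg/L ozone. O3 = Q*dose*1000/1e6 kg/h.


O3 demand (mg/h) = Q * dose * 1000 = 208.7 * 0.17 * 1000 = 35479 mg/h
Convert mg to kg: 35479 / 1e6 = 0.035479 kg/h

0.035479 kg/h


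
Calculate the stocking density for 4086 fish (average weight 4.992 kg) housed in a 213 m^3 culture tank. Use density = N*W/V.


Total biomass = 4086 fish * 4.992 kg = 20397.312 kg
Density = total biomass / volume = 20397.312 / 213 = 95.762 kg/m^3

95.762 kg/m^3


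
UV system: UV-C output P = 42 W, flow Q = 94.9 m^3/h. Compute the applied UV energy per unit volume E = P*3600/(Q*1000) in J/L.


Energy delivered per hour = 42 W * 3600 s = 151200 J/h
Volume treated per hour = 94.9 m^3/h * 1000 = 94900 L/h
dose = 151200 / 94900 = 1.59326 J/L

1.59326 J/L


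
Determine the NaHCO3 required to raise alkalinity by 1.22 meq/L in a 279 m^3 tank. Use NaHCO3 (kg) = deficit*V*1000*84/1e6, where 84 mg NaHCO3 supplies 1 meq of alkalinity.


Tank volume in L = 279 m^3 * 1000 = 279000 L
Total meq required = 1.22 meq/L * 279000 L = 340380 meq
NaHCO3 mass = 340380 meq * 84 mg/meq / 1e6 = 28.5919 kg

28.5919 kg


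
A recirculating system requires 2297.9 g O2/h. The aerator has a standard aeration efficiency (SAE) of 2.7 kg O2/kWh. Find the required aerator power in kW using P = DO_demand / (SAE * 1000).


SAE in g O2/kWh = 2.7 * 1000 = 2700 g/kWh
P = DO_demand / SAE_g = 2297.9 / 2700 = 0.851074 kW

0.851074 kW


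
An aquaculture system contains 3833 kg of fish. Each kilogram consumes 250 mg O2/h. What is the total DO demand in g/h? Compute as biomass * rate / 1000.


Total O2 consumption (mg/h) = 3833 kg * 250 mg/(kg*h) = 958250 mg/h
Convert to g/h: 958250 / 1000 = 958.25 g/h

958.25 g/h


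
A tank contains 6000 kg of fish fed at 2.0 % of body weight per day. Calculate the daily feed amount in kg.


Feeding rate fraction = 2.0% / 100 = 0.02
Daily feed = 6000 kg * 0.02 = 120 kg/day

120 kg/day


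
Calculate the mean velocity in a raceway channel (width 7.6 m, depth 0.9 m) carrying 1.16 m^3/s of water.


Cross-sectional area = W * d = 7.6 * 0.9 = 6.84 m^2
Velocity = Q / A = 1.16 / 6.84 = 0.169591 m/s

0.169591 m/s


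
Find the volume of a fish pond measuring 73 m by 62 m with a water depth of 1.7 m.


Base area = L * W = 73 * 62 = 4526 m^2
Volume = area * depth = 4526 * 1.7 = 7694.2 m^3

7694.2 m^3


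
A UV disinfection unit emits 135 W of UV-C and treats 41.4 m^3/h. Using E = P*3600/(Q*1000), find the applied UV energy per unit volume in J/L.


Energy delivered per hour = 135 W * 3600 s = 486000 J/h
Volume treated per hour = 41.4 m^3/h * 1000 = 41400 L/h
dose = 486000 / 41400 = 11.7391 J/L

11.7391 J/L


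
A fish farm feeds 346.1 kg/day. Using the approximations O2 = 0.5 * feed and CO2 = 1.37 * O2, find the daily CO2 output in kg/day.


O2 = 346.1 * 0.5 = 173.05
CO2 = 173.05 * 1.37 = 237.0785

237.0785 kg/day


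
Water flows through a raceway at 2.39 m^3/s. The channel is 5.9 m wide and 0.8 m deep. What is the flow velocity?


Cross-sectional area = W * d = 5.9 * 0.8 = 4.72 m^2
Velocity = Q / A = 2.39 / 4.72 = 0.506356 m/s

0.506356 m/s


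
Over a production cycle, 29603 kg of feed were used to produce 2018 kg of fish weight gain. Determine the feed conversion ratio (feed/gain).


FCR = feed consumed / weight gained
FCR = 29603 kg / 2018 kg = 14.6695

14.6695


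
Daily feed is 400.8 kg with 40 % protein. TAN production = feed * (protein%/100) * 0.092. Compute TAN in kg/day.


Protein in feed = 400.8 * 40/100 = 160.32 kg/day
TAN = protein * 0.092 = 160.32 * 0.092 = 14.74944 kg/day

14.74944 kg/day


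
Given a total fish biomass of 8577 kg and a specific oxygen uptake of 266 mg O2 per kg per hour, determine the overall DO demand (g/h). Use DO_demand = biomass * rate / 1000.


Total O2 consumption (mg/h) = 8577 kg * 266 mg/(kg*h) = 2281482 mg/h
Convert to g/h: 2281482 / 1000 = 2281.482 g/h

2281.482 g/h


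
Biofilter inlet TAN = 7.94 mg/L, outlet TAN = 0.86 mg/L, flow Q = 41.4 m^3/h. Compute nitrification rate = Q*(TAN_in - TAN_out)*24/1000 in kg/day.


Concentration drop: TAN_in - TAN_out = 7.94 - 0.86 = 7.08 mg/L
Hourly TAN removed = Q * dTAN = 41.4 m^3/h * 7.08 mg/L = 293.112 g/h  (m^3/h * mg/L = g/h)
Daily TAN removed = 293.112 * 24 = 7034.688 g/day
Convert to kg/day: 7034.688 / 1000 = 7.034688 kg/day

7.034688 kg/day


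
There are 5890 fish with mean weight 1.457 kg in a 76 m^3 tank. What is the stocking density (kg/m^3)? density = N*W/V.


Total biomass = 5890 fish * 1.457 kg = 8581.73 kg
Density = total biomass / volume = 8581.73 / 76 = 112.917 kg/m^3

112.917 kg/m^3


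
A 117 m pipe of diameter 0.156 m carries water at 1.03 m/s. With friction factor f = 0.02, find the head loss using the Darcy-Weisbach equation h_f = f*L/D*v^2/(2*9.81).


v^2 = 1.03^2 = 1.0609 m^2/s^2
L/D = 117/0.156 = 750
h_f = f*(L/D)*v^2/(2g) = 0.02 * 750 * 1.0609 / 19.62 = 0.811086 m

0.811086 m


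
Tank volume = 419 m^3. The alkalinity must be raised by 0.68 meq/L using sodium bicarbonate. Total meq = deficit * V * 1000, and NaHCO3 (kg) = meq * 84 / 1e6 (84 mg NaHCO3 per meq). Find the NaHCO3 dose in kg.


Tank volume in L = 419 m^3 * 1000 = 419000 L
Total meq required = 0.68 meq/L * 419000 L = 284920 meq
NaHCO3 mass = 284920 meq * 84 mg/meq / 1e6 = 23.9333 kg

23.9333 kg


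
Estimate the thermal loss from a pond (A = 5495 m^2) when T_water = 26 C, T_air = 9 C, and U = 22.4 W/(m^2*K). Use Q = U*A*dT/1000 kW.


Temperature difference dT = 26 - 9 = 17 K
Heat loss (W) = U * A * dT = 22.4 * 5495 * 17 = 2092496 W
Convert to kW: 2092496 / 1000 = 2092.496 kW

2092.496 kW


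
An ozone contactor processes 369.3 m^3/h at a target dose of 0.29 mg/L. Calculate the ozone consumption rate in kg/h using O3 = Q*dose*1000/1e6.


O3 demand (mg/h) = Q * dose * 1000 = 369.3 * 0.29 * 1000 = 107097 mg/h
Convert mg to kg: 107097 / 1e6 = 0.107097 kg/h

0.107097 kg/h


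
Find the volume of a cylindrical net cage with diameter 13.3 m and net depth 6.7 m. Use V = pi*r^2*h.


r = d/2 = 13.3/2 = 6.65 m
Base area = pi*r^2 = pi*6.65^2 = 138.92908 m^2
Volume = 138.92908 * 6.7 = 930.825 m^3

930.825 m^3


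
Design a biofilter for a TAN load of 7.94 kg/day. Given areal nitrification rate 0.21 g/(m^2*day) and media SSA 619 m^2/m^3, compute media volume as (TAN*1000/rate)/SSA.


A = 7.94*1000 / 0.21 = 37809.524 m^2
V = 37809.524 / 619 = 61.0816

61.0816 m^3


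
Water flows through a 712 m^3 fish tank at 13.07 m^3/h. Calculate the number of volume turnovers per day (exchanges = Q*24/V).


Daily flow volume = 13.07 m^3/h * 24 h = 313.68 m^3/day
Exchanges = daily flow / tank volume = 313.68 / 712 = 0.440562 exchanges/day

0.440562 exchanges/day


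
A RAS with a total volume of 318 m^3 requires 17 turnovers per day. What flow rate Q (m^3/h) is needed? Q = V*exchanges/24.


Daily recirculation volume = 318 m^3 * 17 = 5406 m^3/day
Flow rate Q = daily volume / 24 h = 5406 / 24 = 225.25 m^3/h

225.25 m^3/h


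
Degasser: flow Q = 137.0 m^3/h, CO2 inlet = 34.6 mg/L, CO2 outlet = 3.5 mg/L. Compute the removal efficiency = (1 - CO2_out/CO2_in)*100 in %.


CO2_out / CO2_in = 3.5 / 34.6 = 0.10115607
Fraction remaining = 0.10115607
efficiency = (1 - 0.10115607) * 100 = 89.8844 %

89.8844 %


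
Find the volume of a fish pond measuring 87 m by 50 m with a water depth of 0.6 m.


Base area = L * W = 87 * 50 = 4350 m^2
Volume = area * depth = 4350 * 0.6 = 2610 m^3

2610 m^3


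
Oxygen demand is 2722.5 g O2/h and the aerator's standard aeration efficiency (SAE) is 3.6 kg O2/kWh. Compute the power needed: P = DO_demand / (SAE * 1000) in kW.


SAE in g O2/kWh = 3.6 * 1000 = 3600 g/kWh
P = DO_demand / SAE_g = 2722.5 / 3600 = 0.75625 kW

0.75625 kW


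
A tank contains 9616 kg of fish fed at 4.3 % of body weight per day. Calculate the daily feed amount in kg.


Feeding rate fraction = 4.3% / 100 = 0.043
Daily feed = 9616 kg * 0.043 = 413.488 kg/day

413.488 kg/day


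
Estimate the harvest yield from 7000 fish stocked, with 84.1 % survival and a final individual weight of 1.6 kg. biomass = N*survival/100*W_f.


Survivors = 7000 * 84.1/100 = 5887 fish
Harvest biomass = survivors * W_f = 5887 * 1.6 = 9419.2 kg

9419.2 kg


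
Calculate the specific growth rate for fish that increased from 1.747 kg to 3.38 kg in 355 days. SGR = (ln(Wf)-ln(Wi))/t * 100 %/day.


ln(W_f) = ln(3.38) = 1.2178757
ln(W_i) = ln(1.747) = 0.55790003
ln(W_f) - ln(W_i) = 1.2178757 - 0.55790003 = 0.65997567
SGR = 0.65997567 / 355 * 100 = 0.185909 %/day

0.185909 %/day


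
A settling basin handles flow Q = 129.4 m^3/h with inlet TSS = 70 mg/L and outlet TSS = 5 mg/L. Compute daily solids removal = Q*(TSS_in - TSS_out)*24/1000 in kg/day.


Concentration drop: TSS_in - TSS_out = 70 - 5 = 65 mg/L
Hourly solids removed = Q * dTSS = 129.4 m^3/h * 65 mg/L = 8411 g/h  (m^3/h * mg/L = g/h)
Daily solids removed = 8411 * 24 = 201864 g/day
Convert g to kg: 201864 / 1000 = 201.864 kg/day

201.864 kg/day


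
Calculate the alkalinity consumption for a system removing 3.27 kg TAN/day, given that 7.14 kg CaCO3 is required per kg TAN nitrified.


Alkalinity factor: 7.14 kg CaCO3 consumed per kg TAN nitrified
alk = 3.27 kg TAN * 7.14 = 23.3478 kg CaCO3/day

23.3478 kg CaCO3/day


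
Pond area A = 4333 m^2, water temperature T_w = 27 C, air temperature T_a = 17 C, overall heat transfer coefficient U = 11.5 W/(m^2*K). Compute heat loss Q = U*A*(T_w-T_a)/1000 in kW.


Temperature difference dT = 27 - 17 = 10 K
Heat loss (W) = U * A * dT = 11.5 * 4333 * 10 = 498295 W
Convert to kW: 498295 / 1000 = 498.295 kW

498.295 kW


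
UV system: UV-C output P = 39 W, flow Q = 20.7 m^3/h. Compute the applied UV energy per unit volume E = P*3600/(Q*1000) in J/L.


Energy delivered per hour = 39 W * 3600 s = 140400 J/h
Volume treated per hour = 20.7 m^3/h * 1000 = 20700 L/h
dose = 140400 / 20700 = 6.78261 J/L

6.78261 J/L


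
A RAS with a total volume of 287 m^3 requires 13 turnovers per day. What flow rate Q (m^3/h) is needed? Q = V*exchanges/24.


Daily recirculation volume = 287 m^3 * 13 = 3731 m^3/day
Flow rate Q = daily volume / 24 h = 3731 / 24 = 155.458 m^3/h

155.458 m^3/h


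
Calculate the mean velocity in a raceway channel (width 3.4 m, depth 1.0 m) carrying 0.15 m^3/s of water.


Cross-sectional area = W * d = 3.4 * 1.0 = 3.4 m^2
Velocity = Q / A = 0.15 / 3.4 = 0.0441176 m/s

0.0441176 m/s


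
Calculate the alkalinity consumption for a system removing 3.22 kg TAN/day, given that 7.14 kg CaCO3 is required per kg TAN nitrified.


Alkalinity factor: 7.14 kg CaCO3 consumed per kg TAN nitrified
alk = 3.22 kg TAN * 7.14 = 22.9908 kg CaCO3/day

22.9908 kg CaCO3/day


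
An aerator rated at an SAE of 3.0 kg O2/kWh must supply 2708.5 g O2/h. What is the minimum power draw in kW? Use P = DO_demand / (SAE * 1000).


SAE in g O2/kWh = 3.0 * 1000 = 3000 g/kWh
P = DO_demand / SAE_g = 2708.5 / 3000 = 0.902833 kW

0.902833 kW


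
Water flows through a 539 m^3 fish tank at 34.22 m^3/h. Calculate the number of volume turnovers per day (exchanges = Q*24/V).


Daily flow volume = 34.22 m^3/h * 24 h = 821.28 m^3/day
Exchanges = daily flow / tank volume = 821.28 / 539 = 1.52371 exchanges/day

1.52371 exchanges/day


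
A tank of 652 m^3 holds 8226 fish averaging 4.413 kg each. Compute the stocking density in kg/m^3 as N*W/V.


Total biomass = 8226 fish * 4.413 kg = 36301.338 kg
Density = total biomass / volume = 36301.338 / 652 = 55.6769 kg/m^3

55.6769 kg/m^3


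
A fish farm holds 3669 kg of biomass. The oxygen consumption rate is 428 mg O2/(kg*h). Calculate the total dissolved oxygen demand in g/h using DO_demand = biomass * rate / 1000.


Total O2 consumption (mg/h) = 3669 kg * 428 mg/(kg*h) = 1570332 mg/h
Convert to g/h: 1570332 / 1000 = 1570.332 g/h

1570.332 g/h


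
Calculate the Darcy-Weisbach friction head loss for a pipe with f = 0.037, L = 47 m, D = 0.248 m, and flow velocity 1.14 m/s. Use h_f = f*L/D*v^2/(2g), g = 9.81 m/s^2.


v^2 = 1.14^2 = 1.2996 m^2/s^2
L/D = 47/0.248 = 189.51613
h_f = f*(L/D)*v^2/(2g) = 0.037 * 189.51613 * 1.2996 / 19.62 = 0.464471 m

0.464471 m


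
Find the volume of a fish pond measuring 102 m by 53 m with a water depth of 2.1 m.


Base area = L * W = 102 * 53 = 5406 m^2
Volume = area * depth = 5406 * 2.1 = 11352.6 m^3

11352.6 m^3


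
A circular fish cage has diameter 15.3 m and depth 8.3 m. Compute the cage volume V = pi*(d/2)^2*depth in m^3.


r = d/2 = 15.3/2 = 7.65 m
Base area = pi*r^2 = pi*7.65^2 = 183.85386 m^2
Volume = 183.85386 * 8.3 = 1525.99 m^3

1525.99 m^3


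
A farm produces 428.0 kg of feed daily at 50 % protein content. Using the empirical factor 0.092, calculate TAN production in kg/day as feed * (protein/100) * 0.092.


Protein in feed = 428.0 * 50/100 = 214 kg/day
TAN = protein * 0.092 = 214 * 0.092 = 19.688 kg/day

19.688 kg/day


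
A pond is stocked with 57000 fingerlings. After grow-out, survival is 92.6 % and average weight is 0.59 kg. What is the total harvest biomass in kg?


Survivors = 57000 * 92.6/100 = 52782 fish
Harvest biomass = survivors * W_f = 52782 * 0.59 = 31141.38 kg

31141.38 kg


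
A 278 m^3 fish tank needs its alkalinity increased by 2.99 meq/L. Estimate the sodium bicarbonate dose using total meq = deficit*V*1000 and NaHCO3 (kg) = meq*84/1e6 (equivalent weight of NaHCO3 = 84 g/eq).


Tank volume in L = 278 m^3 * 1000 = 278000 L
Total meq required = 2.99 meq/L * 278000 L = 831220 meq
NaHCO3 mass = 831220 meq * 84 mg/meq / 1e6 = 69.8225 kg

69.8225 kg


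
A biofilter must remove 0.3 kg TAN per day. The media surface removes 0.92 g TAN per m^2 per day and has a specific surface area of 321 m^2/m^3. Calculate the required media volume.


A = 0.3*1000 / 0.92 = 326.08696 m^2
V = 326.08696 / 321 = 1.01585

1.01585 m^3


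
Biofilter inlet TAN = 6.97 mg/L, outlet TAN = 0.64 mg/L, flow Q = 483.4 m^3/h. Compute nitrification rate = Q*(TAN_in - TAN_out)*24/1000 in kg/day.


Concentration drop: TAN_in - TAN_out = 6.97 - 0.64 = 6.33 mg/L
Hourly TAN removed = Q * dTAN = 483.4 m^3/h * 6.33 mg/L = 3059.922 g/h  (m^3/h * mg/L = g/h)
Daily TAN removed = 3059.922 * 24 = 73438.128 g/day
Convert to kg/day: 73438.128 / 1000 = 73.438128 kg/day

73.438128 kg/day


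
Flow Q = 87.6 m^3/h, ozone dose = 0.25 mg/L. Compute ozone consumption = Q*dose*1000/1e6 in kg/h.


O3 demand (mg/h) = Q * dose * 1000 = 87.6 * 0.25 * 1000 = 21900 mg/h
Convert mg to kg: 21900 / 1e6 = 0.0219 kg/h

0.0219 kg/h


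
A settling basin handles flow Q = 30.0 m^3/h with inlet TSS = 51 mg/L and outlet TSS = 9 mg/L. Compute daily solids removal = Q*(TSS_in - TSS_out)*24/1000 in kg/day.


Concentration drop: TSS_in - TSS_out = 51 - 9 = 42 mg/L
Hourly solids removed = Q * dTSS = 30.0 m^3/h * 42 mg/L = 1260 g/h  (m^3/h * mg/L = g/h)
Daily solids removed = 1260 * 24 = 30240 g/day
Convert g to kg: 30240 / 1000 = 30.24 kg/day

30.24 kg/day


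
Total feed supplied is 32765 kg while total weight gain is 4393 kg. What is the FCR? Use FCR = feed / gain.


FCR = feed consumed / weight gained
FCR = 32765 kg / 4393 kg = 7.45846

7.45846


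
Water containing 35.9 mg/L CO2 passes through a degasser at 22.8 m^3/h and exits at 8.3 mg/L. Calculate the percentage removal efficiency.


CO2_out / CO2_in = 8.3 / 35.9 = 0.23119777
Fraction remaining = 0.23119777
efficiency = (1 - 0.23119777) * 100 = 76.8802 %

76.8802 %


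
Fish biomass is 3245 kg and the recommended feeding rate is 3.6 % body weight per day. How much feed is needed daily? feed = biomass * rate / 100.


Feeding rate fraction = 3.6% / 100 = 0.036
Daily feed = 3245 kg * 0.036 = 116.82 kg/day

116.82 kg/day


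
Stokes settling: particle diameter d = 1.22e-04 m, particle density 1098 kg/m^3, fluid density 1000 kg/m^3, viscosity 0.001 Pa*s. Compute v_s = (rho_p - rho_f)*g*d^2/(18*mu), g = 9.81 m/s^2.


Density difference: rho_p - rho_f = 1098 - 1000 = 98 kg/m^3
d^2 = (1.22e-04)^2 = 1.4884e-08 m^2
Numerator = (rho_p - rho_f) * g * d^2 = 98 * 9.81 * 1.4884e-08 = 1.430918e-05
Denominator = 18 * mu = 18 * 0.001 = 0.018
v_s = 1.430918e-05 / 0.018 = 7.94954e-04 m/s
Check: Re = rho_f * v_s * d / mu = 1000 * 7.94954e-04 * 1.22e-04 / 0.001 = 0.097 < 1, so Stokes' law applies.

7.94954e-04 m/s


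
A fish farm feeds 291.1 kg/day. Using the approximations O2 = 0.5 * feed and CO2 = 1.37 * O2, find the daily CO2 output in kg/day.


O2 = 291.1 * 0.5 = 145.55
CO2 = 145.55 * 1.37 = 199.4035

199.4035 kg/day


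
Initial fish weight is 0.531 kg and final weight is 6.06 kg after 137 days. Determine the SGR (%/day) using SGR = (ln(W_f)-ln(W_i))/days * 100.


ln(W_f) = ln(6.06) = 1.8017098
ln(W_i) = ln(0.531) = -0.63299326
ln(W_f) - ln(W_i) = 1.8017098 - -0.63299326 = 2.4347031
SGR = 2.4347031 / 137 * 100 = 1.77716 %/day

1.77716 %/day


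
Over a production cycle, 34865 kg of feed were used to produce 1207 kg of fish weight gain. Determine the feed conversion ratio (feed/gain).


FCR = feed consumed / weight gained
FCR = 34865 kg / 1207 kg = 28.8857

28.8857


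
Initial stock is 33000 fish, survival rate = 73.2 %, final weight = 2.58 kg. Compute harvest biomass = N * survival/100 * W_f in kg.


Survivors = 33000 * 73.2/100 = 24156 fish
Harvest biomass = survivors * W_f = 24156 * 2.58 = 62322.48 kg

62322.48 kg


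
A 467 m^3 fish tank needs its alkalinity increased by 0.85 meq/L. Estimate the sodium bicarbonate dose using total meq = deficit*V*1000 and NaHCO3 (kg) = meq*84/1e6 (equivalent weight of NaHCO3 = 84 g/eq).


Tank volume in L = 467 m^3 * 1000 = 467000 L
Total meq required = 0.85 meq/L * 467000 L = 396950 meq
NaHCO3 mass = 396950 meq * 84 mg/meq / 1e6 = 33.3438 kg

33.3438 kg


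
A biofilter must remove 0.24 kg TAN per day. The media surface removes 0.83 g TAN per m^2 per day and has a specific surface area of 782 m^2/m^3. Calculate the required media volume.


A = 0.24*1000 / 0.83 = 289.15663 m^2
V = 289.15663 / 782 = 0.369766

0.369766 m^3


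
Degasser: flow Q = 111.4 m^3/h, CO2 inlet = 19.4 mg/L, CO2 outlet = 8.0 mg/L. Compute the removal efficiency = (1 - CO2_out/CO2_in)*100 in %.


CO2_out / CO2_in = 8.0 / 19.4 = 0.41237113
Fraction remaining = 0.41237113
efficiency = (1 - 0.41237113) * 100 = 58.7629 %

58.7629 %


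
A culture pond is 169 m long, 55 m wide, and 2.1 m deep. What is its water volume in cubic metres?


Base area = L * W = 169 * 55 = 9295 m^2
Volume = area * depth = 9295 * 2.1 = 19519.5 m^3

19519.5 m^3


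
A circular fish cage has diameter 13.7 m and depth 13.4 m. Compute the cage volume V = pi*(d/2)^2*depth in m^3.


r = d/2 = 13.7/2 = 6.85 m
Base area = pi*r^2 = pi*6.85^2 = 147.41138 m^2
Volume = 147.41138 * 13.4 = 1975.31 m^3

1975.31 m^3


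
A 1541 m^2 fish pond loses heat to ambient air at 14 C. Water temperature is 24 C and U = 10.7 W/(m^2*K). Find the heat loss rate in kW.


Temperature difference dT = 24 - 14 = 10 K
Heat loss (W) = U * A * dT = 10.7 * 1541 * 10 = 164887 W
Convert to kW: 164887 / 1000 = 164.887 kW

164.887 kW


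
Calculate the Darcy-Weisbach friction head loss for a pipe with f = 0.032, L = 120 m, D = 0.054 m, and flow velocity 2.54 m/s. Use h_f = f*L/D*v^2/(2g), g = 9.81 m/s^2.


v^2 = 2.54^2 = 6.4516 m^2/s^2
L/D = 120/0.054 = 2222.2222
h_f = f*(L/D)*v^2/(2g) = 0.032 * 2222.2222 * 6.4516 / 19.62 = 23.3833 m

23.3833 m


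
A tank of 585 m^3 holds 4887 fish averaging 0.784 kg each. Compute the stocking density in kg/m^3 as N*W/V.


Total biomass = 4887 fish * 0.784 kg = 3831.408 kg
Density = total biomass / volume = 3831.408 / 585 = 6.54942 kg/m^3

6.54942 kg/m^3


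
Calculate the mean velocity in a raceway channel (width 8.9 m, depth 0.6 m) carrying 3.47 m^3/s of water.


Cross-sectional area = W * d = 8.9 * 0.6 = 5.34 m^2
Velocity = Q / A = 3.47 / 5.34 = 0.649813 m/s

0.649813 m/s


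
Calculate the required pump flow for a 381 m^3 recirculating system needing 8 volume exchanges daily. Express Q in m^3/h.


Daily recirculation volume = 381 m^3 * 8 = 3048 m^3/day
Flow rate Q = daily volume / 24 h = 3048 / 24 = 127 m^3/h

127 m^3/h


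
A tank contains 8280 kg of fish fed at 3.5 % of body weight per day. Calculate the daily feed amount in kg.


Feeding rate fraction = 3.5% / 100 = 0.035
Daily feed = 8280 kg * 0.035 = 289.8 kg/day

289.8 kg/day


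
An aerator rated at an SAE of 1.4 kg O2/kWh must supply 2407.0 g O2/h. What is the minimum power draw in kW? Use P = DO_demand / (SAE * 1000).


SAE in g O2/kWh = 1.4 * 1000 = 1400 g/kWh
P = DO_demand / SAE_g = 2407.0 / 1400 = 1.71929 kW

1.71929 kW


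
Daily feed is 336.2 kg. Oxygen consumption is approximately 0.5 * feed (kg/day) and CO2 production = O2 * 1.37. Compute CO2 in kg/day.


O2 = 336.2 * 0.5 = 168.1
CO2 = 168.1 * 1.37 = 230.297

230.297 kg/day


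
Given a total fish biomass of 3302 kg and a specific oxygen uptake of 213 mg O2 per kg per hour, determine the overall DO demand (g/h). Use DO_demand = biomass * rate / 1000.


Total O2 consumption (mg/h) = 3302 kg * 213 mg/(kg*h) = 703326 mg/h
Convert to g/h: 703326 / 1000 = 703.326 g/h

703.326 g/h


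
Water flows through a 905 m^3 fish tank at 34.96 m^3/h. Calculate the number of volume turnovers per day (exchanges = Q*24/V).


Daily flow volume = 34.96 m^3/h * 24 h = 839.04 m^3/day
Exchanges = daily flow / tank volume = 839.04 / 905 = 0.927116 exchanges/day

0.927116 exchanges/day


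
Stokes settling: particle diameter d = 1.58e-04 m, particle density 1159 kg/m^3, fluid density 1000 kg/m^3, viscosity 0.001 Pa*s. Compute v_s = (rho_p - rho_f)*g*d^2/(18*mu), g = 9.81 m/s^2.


Density difference: rho_p - rho_f = 1159 - 1000 = 159 kg/m^3
d^2 = (1.58e-04)^2 = 2.4964e-08 m^2
Numerator = (rho_p - rho_f) * g * d^2 = 159 * 9.81 * 2.4964e-08 = 3.8938598e-05
Denominator = 18 * mu = 18 * 0.001 = 0.018
v_s = 3.8938598e-05 / 0.018 = 0.00216326 m/s
Check: Re = rho_f * v_s * d / mu = 1000 * 0.00216326 * 1.58e-04 / 0.001 = 0.342 < 1, so Stokes' law applies.

0.00216326 m/s


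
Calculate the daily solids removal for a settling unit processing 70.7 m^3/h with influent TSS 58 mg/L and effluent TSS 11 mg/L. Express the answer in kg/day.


Concentration drop: TSS_in - TSS_out = 58 - 11 = 47 mg/L
Hourly solids removed = Q * dTSS = 70.7 m^3/h * 47 mg/L = 3322.9 g/h  (m^3/h * mg/L = g/h)
Daily solids removed = 3322.9 * 24 = 79749.6 g/day
Convert g to kg: 79749.6 / 1000 = 79.7496 kg/day

79.7496 kg/day


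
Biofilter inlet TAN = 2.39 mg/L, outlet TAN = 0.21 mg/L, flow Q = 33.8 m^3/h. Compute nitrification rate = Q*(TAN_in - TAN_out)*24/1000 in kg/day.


Concentration drop: TAN_in - TAN_out = 2.39 - 0.21 = 2.18 mg/L
Hourly TAN removed = Q * dTAN = 33.8 m^3/h * 2.18 mg/L = 73.684 g/h  (m^3/h * mg/L = g/h)
Daily TAN removed = 73.684 * 24 = 1768.416 g/day
Convert to kg/day: 1768.416 / 1000 = 1.768416 kg/day

1.768416 kg/day


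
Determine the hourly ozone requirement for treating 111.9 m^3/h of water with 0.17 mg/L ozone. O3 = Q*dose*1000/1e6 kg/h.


O3 demand (mg/h) = Q * dose * 1000 = 111.9 * 0.17 * 1000 = 19023 mg/h
Convert mg to kg: 19023 / 1e6 = 0.019023 kg/h

0.019023 kg/h


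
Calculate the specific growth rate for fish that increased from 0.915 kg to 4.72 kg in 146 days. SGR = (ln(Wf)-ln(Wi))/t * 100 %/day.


ln(W_f) = ln(4.72) = 1.5518088
ln(W_i) = ln(0.915) = -0.088831214
ln(W_f) - ln(W_i) = 1.5518088 - -0.088831214 = 1.64064
SGR = 1.64064 / 146 * 100 = 1.12373 %/day

1.12373 %/day


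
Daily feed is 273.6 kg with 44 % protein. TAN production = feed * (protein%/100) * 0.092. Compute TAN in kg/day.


Protein in feed = 273.6 * 44/100 = 120.384 kg/day
TAN = protein * 0.092 = 120.384 * 0.092 = 11.075328 kg/day

11.075328 kg/day


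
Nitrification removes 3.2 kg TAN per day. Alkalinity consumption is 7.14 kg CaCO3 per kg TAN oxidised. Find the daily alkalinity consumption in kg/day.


Alkalinity factor: 7.14 kg CaCO3 consumed per kg TAN nitrified
alk = 3.2 kg TAN * 7.14 = 22.848 kg CaCO3/day

22.848 kg CaCO3/day


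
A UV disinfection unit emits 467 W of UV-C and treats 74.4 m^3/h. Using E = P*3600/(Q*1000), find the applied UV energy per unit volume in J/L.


Energy delivered per hour = 467 W * 3600 s = 1681200 J/h
Volume treated per hour = 74.4 m^3/h * 1000 = 74400 L/h
dose = 1681200 / 74400 = 22.5968 J/L

22.5968 J/L


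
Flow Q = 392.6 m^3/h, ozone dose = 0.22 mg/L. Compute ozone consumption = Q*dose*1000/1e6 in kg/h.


O3 demand (mg/h) = Q * dose * 1000 = 392.6 * 0.22 * 1000 = 86372 mg/h
Convert mg to kg: 86372 / 1e6 = 0.086372 kg/h

0.086372 kg/h


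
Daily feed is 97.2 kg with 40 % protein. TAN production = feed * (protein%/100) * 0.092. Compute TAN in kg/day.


Protein in feed = 97.2 * 40/100 = 38.88 kg/day
TAN = protein * 0.092 = 38.88 * 0.092 = 3.57696 kg/day

3.57696 kg/day


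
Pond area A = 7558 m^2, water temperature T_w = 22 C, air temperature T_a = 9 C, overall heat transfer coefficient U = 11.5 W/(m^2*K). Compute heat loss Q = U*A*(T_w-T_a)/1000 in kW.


Temperature difference dT = 22 - 9 = 13 K
Heat loss (W) = U * A * dT = 11.5 * 7558 * 13 = 1129921 W
Convert to kW: 1129921 / 1000 = 1129.921 kW

1129.921 kW


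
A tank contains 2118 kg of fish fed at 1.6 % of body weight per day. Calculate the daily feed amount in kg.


Feeding rate fraction = 1.6% / 100 = 0.016
Daily feed = 2118 kg * 0.016 = 33.888 kg/day

33.888 kg/day


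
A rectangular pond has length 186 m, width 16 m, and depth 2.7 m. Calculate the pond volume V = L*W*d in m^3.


Base area = L * W = 186 * 16 = 2976 m^2
Volume = area * depth = 2976 * 2.7 = 8035.2 m^3

8035.2 m^3


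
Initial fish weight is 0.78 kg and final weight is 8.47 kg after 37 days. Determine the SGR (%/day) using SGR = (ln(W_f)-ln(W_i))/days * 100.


ln(W_f) = ln(8.47) = 2.1365305
ln(W_i) = ln(0.78) = -0.24846136
ln(W_f) - ln(W_i) = 2.1365305 - -0.24846136 = 2.3849919
SGR = 2.3849919 / 37 * 100 = 6.44592 %/day

6.44592 %/day


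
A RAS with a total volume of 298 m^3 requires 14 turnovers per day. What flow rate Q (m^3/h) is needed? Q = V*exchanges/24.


Daily recirculation volume = 298 m^3 * 14 = 4172 m^3/day
Flow rate Q = daily volume / 24 h = 4172 / 24 = 173.833 m^3/h

173.833 m^3/h


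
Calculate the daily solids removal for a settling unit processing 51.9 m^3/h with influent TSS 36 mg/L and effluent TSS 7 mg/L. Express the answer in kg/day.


Concentration drop: TSS_in - TSS_out = 36 - 7 = 29 mg/L
Hourly solids removed = Q * dTSS = 51.9 m^3/h * 29 mg/L = 1505.1 g/h  (m^3/h * mg/L = g/h)
Daily solids removed = 1505.1 * 24 = 36122.4 g/day
Convert g to kg: 36122.4 / 1000 = 36.1224 kg/day

36.1224 kg/day


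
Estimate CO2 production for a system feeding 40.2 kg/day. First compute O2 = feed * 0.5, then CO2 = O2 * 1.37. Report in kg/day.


O2 = 40.2 * 0.5 = 20.1
CO2 = 20.1 * 1.37 = 27.537

27.537 kg/day


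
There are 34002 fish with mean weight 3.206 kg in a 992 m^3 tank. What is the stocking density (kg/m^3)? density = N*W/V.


Total biomass = 34002 fish * 3.206 kg = 109010.412 kg
Density = total biomass / volume = 109010.412 / 992 = 109.89 kg/m^3

109.89 kg/m^3


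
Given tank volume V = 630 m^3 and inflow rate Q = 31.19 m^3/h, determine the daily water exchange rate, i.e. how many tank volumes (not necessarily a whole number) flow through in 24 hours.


Daily flow volume = 31.19 m^3/h * 24 h = 748.56 m^3/day
Exchanges = daily flow / tank volume = 748.56 / 630 = 1.18819 exchanges/day

1.18819 exchanges/day


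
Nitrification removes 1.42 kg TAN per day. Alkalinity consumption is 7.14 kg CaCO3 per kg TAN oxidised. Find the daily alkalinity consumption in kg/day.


Alkalinity factor: 7.14 kg CaCO3 consumed per kg TAN nitrified
alk = 1.42 kg TAN * 7.14 = 10.1388 kg CaCO3/day

10.1388 kg CaCO3/day


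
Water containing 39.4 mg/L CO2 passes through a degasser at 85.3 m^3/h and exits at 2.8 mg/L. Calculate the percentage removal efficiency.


CO2_out / CO2_in = 2.8 / 39.4 = 0.07106599
Fraction remaining = 0.07106599
efficiency = (1 - 0.07106599) * 100 = 92.8934 %

92.8934 %


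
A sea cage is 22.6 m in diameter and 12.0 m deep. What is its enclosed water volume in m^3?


r = d/2 = 22.6/2 = 11.3 m
Base area = pi*r^2 = pi*11.3^2 = 401.14997 m^2
Volume = 401.14997 * 12.0 = 4813.8 m^3

4813.8 m^3


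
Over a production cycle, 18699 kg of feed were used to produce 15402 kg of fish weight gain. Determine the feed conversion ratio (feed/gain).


FCR = feed consumed / weight gained
FCR = 18699 kg / 15402 kg = 1.21406

1.21406


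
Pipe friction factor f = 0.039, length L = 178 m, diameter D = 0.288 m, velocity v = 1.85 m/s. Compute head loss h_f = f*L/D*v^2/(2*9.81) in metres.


v^2 = 1.85^2 = 3.4225 m^2/s^2
L/D = 178/0.288 = 618.05556
h_f = f*(L/D)*v^2/(2g) = 0.039 * 618.05556 * 3.4225 / 19.62 = 4.20472 m

4.20472 m


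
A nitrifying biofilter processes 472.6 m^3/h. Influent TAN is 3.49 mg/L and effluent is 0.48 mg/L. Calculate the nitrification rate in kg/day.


Concentration drop: TAN_in - TAN_out = 3.49 - 0.48 = 3.01 mg/L
Hourly TAN removed = Q * dTAN = 472.6 m^3/h * 3.01 mg/L = 1422.526 g/h  (m^3/h * mg/L = g/h)
Daily TAN removed = 1422.526 * 24 = 34140.624 g/day
Convert to kg/day: 34140.624 / 1000 = 34.140624 kg/day

34.140624 kg/day


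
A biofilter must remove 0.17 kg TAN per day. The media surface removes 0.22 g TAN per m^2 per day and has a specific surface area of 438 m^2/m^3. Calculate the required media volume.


A = 0.17*1000 / 0.22 = 772.72727 m^2
V = 772.72727 / 438 = 1.76422

1.76422 m^3


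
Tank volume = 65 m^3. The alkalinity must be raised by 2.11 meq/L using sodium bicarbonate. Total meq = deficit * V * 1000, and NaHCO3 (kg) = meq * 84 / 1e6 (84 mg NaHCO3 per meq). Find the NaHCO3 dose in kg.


Tank volume in L = 65 m^3 * 1000 = 65000 L
Total meq required = 2.11 meq/L * 65000 L = 137150 meq
NaHCO3 mass = 137150 meq * 84 mg/meq / 1e6 = 11.5206 kg

11.5206 kg


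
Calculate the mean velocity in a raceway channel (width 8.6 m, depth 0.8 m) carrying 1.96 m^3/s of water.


Cross-sectional area = W * d = 8.6 * 0.8 = 6.88 m^2
Velocity = Q / A = 1.96 / 6.88 = 0.284884 m/s

0.284884 m/s


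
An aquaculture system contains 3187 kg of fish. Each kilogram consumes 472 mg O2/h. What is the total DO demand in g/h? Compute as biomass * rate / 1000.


Total O2 consumption (mg/h) = 3187 kg * 472 mg/(kg*h) = 1504264 mg/h
Convert to g/h: 1504264 / 1000 = 1504.264 g/h

1504.264 g/h


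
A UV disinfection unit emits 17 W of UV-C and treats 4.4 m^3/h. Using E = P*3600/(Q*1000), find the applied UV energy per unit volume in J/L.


Energy delivered per hour = 17 W * 3600 s = 61200 J/h
Volume treated per hour = 4.4 m^3/h * 1000 = 4400 L/h
dose = 61200 / 4400 = 13.9091 J/L

13.9091 J/L


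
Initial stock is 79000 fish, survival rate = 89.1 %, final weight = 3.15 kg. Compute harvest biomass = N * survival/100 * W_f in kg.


Survivors = 79000 * 89.1/100 = 70389 fish
Harvest biomass = survivors * W_f = 70389 * 3.15 = 221725.35 kg

221725.35 kg


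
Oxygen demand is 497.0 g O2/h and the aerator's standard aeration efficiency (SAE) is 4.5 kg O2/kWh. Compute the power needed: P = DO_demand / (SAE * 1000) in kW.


SAE in g O2/kWh = 4.5 * 1000 = 4500 g/kWh
P = DO_demand / SAE_g = 497.0 / 4500 = 0.110444 kW

0.110444 kW
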